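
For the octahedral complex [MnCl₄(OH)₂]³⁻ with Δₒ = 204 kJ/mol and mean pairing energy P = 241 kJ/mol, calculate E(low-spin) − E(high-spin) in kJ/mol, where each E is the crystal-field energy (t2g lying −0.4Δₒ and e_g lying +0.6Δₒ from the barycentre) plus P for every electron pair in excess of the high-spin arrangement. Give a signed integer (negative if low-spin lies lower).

37

Ligand charges: 4×(-1) from Cl⁻ and 2×(-1) from OH⁻ sum to -6; with overall charge -3, Mn is +3.
Mn is in group 7, so Mn³⁺ is d⁴ (7 − 3 = 4).
High-spin d⁴ fills as t2g^3 e_g^1 with CFSE 3(−0.4) + 1(+0.6) = -0.6Δₒ = -122 kJ/mol.
For low-spin the configuration is t2g^4 e_g^0: orbital energy -1.6 × 204 = -326 kJ/mol, and 1 additional pair relative to high-spin adds 241 kJ/mol, giving -85 kJ/mol.
Thus E(LS) − E(HS) = 37 kJ/mol.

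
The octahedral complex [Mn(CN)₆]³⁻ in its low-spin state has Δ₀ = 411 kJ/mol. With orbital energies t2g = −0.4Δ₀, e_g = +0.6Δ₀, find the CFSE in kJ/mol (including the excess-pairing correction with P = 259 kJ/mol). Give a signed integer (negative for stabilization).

Each CN⁻ contributes -1; 6 × (-1) = -6. With overall charge -3, Mn is in the +3 oxidation state.
Group 7 minus oxidation state +3 gives a d⁴ configuration for Mn³⁺.
Configuration: t2g^4 e_g^0.
The orbital stabilization is -1.6Δ₀ = -1.6 × 411 = -658 kJ/mol.
Relative to high-spin t2g^3 e_g^1 (0 paired), the low-spin configuration has 1 additional pair, contributing +1 × 259 = +259 kJ/mol.
Combining: -658 + 259 = -399 kJ/mol.

-399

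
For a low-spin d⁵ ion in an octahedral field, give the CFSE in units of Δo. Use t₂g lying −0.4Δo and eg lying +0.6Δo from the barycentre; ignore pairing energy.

-2.0 Δo

Configuration: t₂g⁵ eg⁰.
CFSE = 5(-0.4Δo) + 0(0.6Δo) = -2.0Δo + 0.0Δo = -2.0Δo.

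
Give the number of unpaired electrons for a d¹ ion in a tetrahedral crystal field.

1

Tetrahedral fields are weak (Δₜ ≈ 4/9 Δₒ), so electrons fill high-spin.
Configuration: e¹ t₂⁰, giving 1 unpaired electron.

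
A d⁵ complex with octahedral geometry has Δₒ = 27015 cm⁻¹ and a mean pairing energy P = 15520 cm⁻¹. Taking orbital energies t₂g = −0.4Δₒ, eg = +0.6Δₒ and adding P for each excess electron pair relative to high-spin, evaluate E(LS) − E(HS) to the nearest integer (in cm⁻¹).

-22990

High-spin d⁵ fills as t₂g³ eg² with CFSE 3(−0.4) + 2(+0.6) = 0.0Δₒ = 0 cm⁻¹.
For low-spin the configuration is t₂g⁵ eg⁰: orbital energy -2.0 × 27015 = -54030 cm⁻¹, and 2 additional pairs relative to high-spin add 31040 cm⁻¹, giving -22990 cm⁻¹.
E(LS) − E(HS) = -22990 − (0) = -22990 cm⁻¹.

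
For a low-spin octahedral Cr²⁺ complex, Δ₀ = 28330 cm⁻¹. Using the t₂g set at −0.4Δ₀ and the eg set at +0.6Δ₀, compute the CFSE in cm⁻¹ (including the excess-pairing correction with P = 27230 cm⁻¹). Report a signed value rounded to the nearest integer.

-18098

Cr²⁺: group 6, so d-count = 6 − 2 = 4.
Electron filling gives t₂g⁴ eg⁰.
The orbital stabilization is -1.6Δ₀ = -1.6 × 28330 = -45328 cm⁻¹.
High-spin d⁴ would be t₂g³ eg¹ with 0 pairs; low-spin has 1, so 1 excess pair costs +1P = +27230 cm⁻¹.
Net CFSE = -45328 + 27230 = -18098 cm⁻¹.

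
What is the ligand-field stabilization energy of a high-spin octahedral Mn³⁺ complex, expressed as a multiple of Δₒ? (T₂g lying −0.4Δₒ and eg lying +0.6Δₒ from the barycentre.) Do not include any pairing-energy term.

-0.6 Δₒ

Group 7 minus oxidation state +3 gives a d⁴ configuration for Mn³⁺.
Configuration: t₂g³ eg¹.
CFSE = 3(-0.4Δₒ) + 1(0.6Δₒ) = -1.2Δₒ + 0.6Δₒ = -0.6Δₒ.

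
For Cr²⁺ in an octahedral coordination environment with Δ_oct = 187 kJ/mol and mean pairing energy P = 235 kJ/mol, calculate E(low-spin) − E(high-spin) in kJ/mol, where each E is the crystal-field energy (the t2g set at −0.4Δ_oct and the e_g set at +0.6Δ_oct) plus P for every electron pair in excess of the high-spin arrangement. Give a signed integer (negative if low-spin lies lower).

Cr²⁺: group 6, so d-count = 6 − 2 = 4.
In the high-spin limit (t2g^3 e_g^1) the orbital term is -0.6Δ_oct = -112 kJ/mol, with no excess pairing.
For low-spin the configuration is t2g^4 e_g^0: orbital energy -1.6 × 187 = -299 kJ/mol, and 1 additional pair relative to high-spin adds 235 kJ/mol, giving -64 kJ/mol.
Thus E(LS) − E(HS) = 48 kJ/mol.

48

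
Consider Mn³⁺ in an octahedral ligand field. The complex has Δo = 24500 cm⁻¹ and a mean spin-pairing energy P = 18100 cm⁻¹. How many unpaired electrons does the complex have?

2

Group 7 minus oxidation state +3 gives a d⁴ configuration for Mn³⁺.
With Δo > P the complex is low-spin.
Configuration: t₂g⁴ eg⁰.
Unpaired electrons: 2.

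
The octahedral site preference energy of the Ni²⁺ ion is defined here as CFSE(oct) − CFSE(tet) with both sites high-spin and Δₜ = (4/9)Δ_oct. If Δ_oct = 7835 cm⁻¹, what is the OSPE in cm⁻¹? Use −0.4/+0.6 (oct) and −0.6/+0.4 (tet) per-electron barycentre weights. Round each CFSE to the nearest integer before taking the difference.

-6616

Ni sits in group 10; removing 2 electrons leaves Ni²⁺ with 10 − 2 = 8 d electrons.
Octahedral (high-spin): t₂g⁶ eg², CFSE = 6(−0.4) + 2(+0.6) = -1.2Δ_oct = -1.2 × 7835 = -9402 cm⁻¹.
Tetrahedral: e⁴ t₂⁴, CFSE = 4(−0.6) + 4(+0.4) = -0.8Δₜ = -0.8 × (4/9) × 7835 = -2786 cm⁻¹.
OSPE = CFSE(oct) − CFSE(tet) = -9402 − (-2786) = -6616 cm⁻¹.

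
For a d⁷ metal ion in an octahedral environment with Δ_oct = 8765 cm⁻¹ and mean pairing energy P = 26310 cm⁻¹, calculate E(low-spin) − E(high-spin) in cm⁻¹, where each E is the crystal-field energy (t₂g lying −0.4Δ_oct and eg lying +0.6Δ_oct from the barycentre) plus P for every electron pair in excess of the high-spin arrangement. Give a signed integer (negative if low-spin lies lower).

High-spin d⁷ fills as t₂g⁵ eg² with CFSE 5(−0.4) + 2(+0.6) = -0.8Δ_oct = -7012 cm⁻¹.
For low-spin the configuration is t₂g⁶ eg¹: orbital energy -1.8 × 8765 = -15777 cm⁻¹, and 1 additional pair relative to high-spin adds 26310 cm⁻¹, giving 10533 cm⁻¹.
Thus E(LS) − E(HS) = 17545 cm⁻¹.

17545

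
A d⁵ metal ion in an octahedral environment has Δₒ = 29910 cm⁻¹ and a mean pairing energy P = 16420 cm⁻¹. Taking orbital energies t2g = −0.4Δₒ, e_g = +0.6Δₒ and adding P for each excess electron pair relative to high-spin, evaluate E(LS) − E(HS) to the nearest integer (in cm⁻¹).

-26980

High-spin: t2g^3 e_g^2, CFSE = 0.0Δₒ = 0 cm⁻¹.
For low-spin the configuration is t2g^5 e_g^0: orbital energy -2.0 × 29910 = -59820 cm⁻¹, and 2 additional pairs relative to high-spin add 32840 cm⁻¹, giving -26980 cm⁻¹.
E(LS) − E(HS) = -26980 − (0) = -26980 cm⁻¹.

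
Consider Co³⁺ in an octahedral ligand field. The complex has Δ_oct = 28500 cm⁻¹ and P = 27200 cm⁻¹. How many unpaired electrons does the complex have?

0

Co³⁺: group 9, so d-count = 9 − 3 = 6.
Δ_oct > P, so pairing is preferred: the ground state is low-spin.
Filling d⁶ accordingly: t₂g⁶ eg⁰.
Unpaired electrons: 0.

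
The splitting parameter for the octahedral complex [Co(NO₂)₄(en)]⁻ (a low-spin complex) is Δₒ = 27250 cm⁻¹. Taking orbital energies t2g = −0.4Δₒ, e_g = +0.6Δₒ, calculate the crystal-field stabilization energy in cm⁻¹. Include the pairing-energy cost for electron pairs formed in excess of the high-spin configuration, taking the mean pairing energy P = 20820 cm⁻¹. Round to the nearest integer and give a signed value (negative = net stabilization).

-23760

Ligand charges: 4×(-1) from NO₂⁻ and 1×(+0) from en sum to -4; with overall charge -1, Co is +3.
Co is in group 9, so Co³⁺ is d⁶ (9 − 3 = 6).
Configuration: t2g^6 e_g^0.
Orbital CFSE = 6(-0.4) + 0(0.6) = -2.4Δₒ = -2.4 × 27250 = -65400 cm⁻¹.
Pairing penalty: 3 pairs vs 1 in the high-spin reference → 2 extra × P = 41640 cm⁻¹.
Combining: -65400 + 41640 = -23760 cm⁻¹.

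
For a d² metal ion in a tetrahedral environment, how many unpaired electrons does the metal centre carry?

2

Tetrahedral splitting is small, so the complex is high-spin.
Configuration: e² t₂⁰, giving 2 unpaired electrons.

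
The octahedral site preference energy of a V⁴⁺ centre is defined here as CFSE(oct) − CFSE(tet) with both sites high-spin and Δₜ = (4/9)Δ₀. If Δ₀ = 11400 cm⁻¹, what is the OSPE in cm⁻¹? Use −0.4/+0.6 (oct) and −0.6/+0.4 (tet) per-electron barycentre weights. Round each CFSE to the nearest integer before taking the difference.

V⁴⁺: group 5, so d-count = 5 − 4 = 1.
Octahedral (high-spin): t2g^1 e_g^0, CFSE = 1(−0.4) + 0(+0.6) = -0.4Δ₀ = -0.4 × 11400 = -4560 cm⁻¹.
Tetrahedral: e^1 t2^0, CFSE = 1(−0.6) + 0(+0.4) = -0.6Δₜ = -0.6 × (4/9) × 11400 = -3040 cm⁻¹.
Subtracting, OSPE = -4560 − (-3040) = -1520 cm⁻¹.

-1520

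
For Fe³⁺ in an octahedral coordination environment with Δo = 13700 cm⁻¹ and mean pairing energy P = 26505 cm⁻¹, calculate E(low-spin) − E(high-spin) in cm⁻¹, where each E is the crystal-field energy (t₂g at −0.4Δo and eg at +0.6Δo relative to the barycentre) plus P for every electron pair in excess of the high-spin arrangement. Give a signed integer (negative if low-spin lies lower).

25610

Fe sits in group 8; removing 3 electrons leaves Fe³⁺ with 8 − 3 = 5 d electrons.
In the high-spin limit (t₂g³ eg²) the orbital term is 0.0Δo = 0 cm⁻¹, with no excess pairing.
Low-spin t₂g⁵ eg⁰ gives -2.0Δo = -27400 cm⁻¹, but forming 2 extra pairs costs 2P = 53010 cm⁻¹, so E(LS) = -27400 + 53010 = 25610 cm⁻¹.
E(LS) − E(HS) = 25610 − (0) = 25610 cm⁻¹.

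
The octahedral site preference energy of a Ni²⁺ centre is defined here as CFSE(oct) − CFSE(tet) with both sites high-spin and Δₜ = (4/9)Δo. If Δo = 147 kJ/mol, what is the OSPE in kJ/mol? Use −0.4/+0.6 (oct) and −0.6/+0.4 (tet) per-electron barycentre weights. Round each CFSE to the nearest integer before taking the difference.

-124

Ni sits in group 10; removing 2 electrons leaves Ni²⁺ with 10 − 2 = 8 d electrons.
Octahedral high-spin t₂g⁶ eg²: CFSE = -1.2 × 147 = -176 kJ/mol.
Tetrahedral e⁴ t₂⁴ gives -0.8Δₜ = -0.8 × (4/9) × 147 = -52 kJ/mol.
OSPE = CFSE(oct) − CFSE(tet) = -176 − (-52) = -124 kJ/mol.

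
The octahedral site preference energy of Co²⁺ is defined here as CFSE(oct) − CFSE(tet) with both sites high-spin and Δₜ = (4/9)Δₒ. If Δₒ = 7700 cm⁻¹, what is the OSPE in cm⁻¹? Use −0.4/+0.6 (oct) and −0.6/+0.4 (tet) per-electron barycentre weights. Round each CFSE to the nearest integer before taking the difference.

Group 9 minus oxidation state +2 gives a d⁷ configuration for Co²⁺.
In an octahedral site d⁷ (HS) is t2g^5 e_g^2, giving CFSE(oct) = -0.8Δₒ = -6160 cm⁻¹.
In a tetrahedral site the filling is e^4 t2^3: CFSE(tet) = -1.2Δₜ = -1.2 × (4/9)(7700) = -4107 cm⁻¹.
OSPE = CFSE(oct) − CFSE(tet) = -6160 − (-4107) = -2053 cm⁻¹.

-2053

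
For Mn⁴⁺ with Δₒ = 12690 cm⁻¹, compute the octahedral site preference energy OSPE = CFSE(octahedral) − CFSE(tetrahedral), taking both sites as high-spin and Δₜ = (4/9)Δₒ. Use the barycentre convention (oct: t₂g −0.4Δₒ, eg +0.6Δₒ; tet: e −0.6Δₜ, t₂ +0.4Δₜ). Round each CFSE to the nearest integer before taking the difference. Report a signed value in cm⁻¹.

Mn sits in group 7; removing 4 electrons leaves Mn⁴⁺ with 7 − 4 = 3 d electrons.
Octahedral high-spin t₂g³ eg⁰: CFSE = -1.2 × 12690 = -15228 cm⁻¹.
In a tetrahedral site the filling is e² t₂¹: CFSE(tet) = -0.8Δₜ = -0.8 × (4/9)(12690) = -4512 cm⁻¹.
OSPE = CFSE(oct) − CFSE(tet) = -15228 − (-4512) = -10716 cm⁻¹.

-10716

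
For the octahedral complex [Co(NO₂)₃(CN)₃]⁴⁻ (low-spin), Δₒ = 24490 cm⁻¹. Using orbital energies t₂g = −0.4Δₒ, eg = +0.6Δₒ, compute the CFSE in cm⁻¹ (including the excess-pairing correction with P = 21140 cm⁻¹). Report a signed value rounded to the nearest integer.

Ligand charges: 3×(-1) from NO₂⁻ and 3×(-1) from CN⁻ sum to -6; with overall charge -4, Co is +2.
Co²⁺: group 9, so d-count = 9 − 2 = 7.
The d⁷ electrons fill as t₂g⁶ eg¹.
The orbital stabilization is -1.8Δₒ = -1.8 × 24490 = -44082 cm⁻¹.
High-spin d⁷ would be t₂g⁵ eg² with 2 pairs; low-spin has 3, so 1 excess pair costs +1P = +21140 cm⁻¹.
Combining: -44082 + 21140 = -22942 cm⁻¹.

-22942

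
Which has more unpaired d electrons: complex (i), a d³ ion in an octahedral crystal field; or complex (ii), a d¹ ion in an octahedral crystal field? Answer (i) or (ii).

(i)

(i): For octahedral d³ the high- and low-spin configurations coincide; t₂g³ eg⁰ → 3 unpaired.
(ii): t₂g¹ eg⁰ → 1 unpaired.
So (i) has more unpaired electrons.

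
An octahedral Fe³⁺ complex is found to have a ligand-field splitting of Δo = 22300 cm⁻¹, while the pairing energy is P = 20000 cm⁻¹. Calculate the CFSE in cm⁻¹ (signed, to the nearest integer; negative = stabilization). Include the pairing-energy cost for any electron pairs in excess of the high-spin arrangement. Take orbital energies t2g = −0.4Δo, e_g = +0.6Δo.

Group 8 minus oxidation state +3 gives a d⁵ configuration for Fe³⁺.
With Δo > P the complex is low-spin.
Configuration: t2g^5 e_g^0.
Orbital CFSE = -2.0Δo = -2.0 × 22300 = -44600 cm⁻¹.
Excess pairs vs high-spin: 2 − 0 = 2; pairing cost = +40000 cm⁻¹.
Net CFSE = -44600 + 40000 = -4600 cm⁻¹.

-4600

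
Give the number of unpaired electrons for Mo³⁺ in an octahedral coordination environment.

Mo is in group 6, so Mo³⁺ is d³ (6 − 3 = 3).
Configuration: t2g^3 e_g^0, giving 3 unpaired electrons.

3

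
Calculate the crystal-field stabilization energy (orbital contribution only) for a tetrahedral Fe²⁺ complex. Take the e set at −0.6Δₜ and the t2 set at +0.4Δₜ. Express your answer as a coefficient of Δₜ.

-0.6 Δₜ

Fe is in group 8, so Fe²⁺ is d⁶ (8 − 2 = 6).
Tetrahedral splitting is small, so the complex is high-spin.
Configuration: e^3 t2^3.
CFSE = 3(-0.6Δₜ) + 3(0.4Δₜ) = -1.8Δₜ + 1.2Δₜ = -0.6Δₜ.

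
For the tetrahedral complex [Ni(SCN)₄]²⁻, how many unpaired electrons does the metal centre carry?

2

Each SCN⁻ contributes -1; 4 × (-1) = -4. With overall charge -2, Ni is in the +2 oxidation state.
Ni²⁺: group 10, so d-count = 10 − 2 = 8.
With tetrahedral geometry the complex is necessarily high-spin.
Configuration: e^4 t2^4, giving 2 unpaired electrons.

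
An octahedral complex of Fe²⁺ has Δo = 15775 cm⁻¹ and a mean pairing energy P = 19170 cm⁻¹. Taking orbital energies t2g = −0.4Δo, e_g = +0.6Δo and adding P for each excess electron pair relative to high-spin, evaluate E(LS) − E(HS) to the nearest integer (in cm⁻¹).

6790

Fe is in group 8, so Fe²⁺ is d⁶ (8 − 2 = 6).
High-spin d⁶ fills as t2g^4 e_g^2 with CFSE 4(−0.4) + 2(+0.6) = -0.4Δo = -6310 cm⁻¹.
Low-spin t2g^6 e_g^0 gives -2.4Δo = -37860 cm⁻¹, but forming 2 extra pairs costs 2P = 38340 cm⁻¹, so E(LS) = -37860 + 38340 = 480 cm⁻¹.
The difference is 480 − (-6310) = 6790 cm⁻¹, so high-spin lies lower.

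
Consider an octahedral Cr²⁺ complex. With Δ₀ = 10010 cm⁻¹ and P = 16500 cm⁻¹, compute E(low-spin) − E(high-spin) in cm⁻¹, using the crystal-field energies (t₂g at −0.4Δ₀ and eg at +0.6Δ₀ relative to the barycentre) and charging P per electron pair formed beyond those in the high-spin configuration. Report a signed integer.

6490

Cr sits in group 6; removing 2 electrons leaves Cr²⁺ with 6 − 2 = 4 d electrons.
High-spin d⁴ fills as t₂g³ eg¹ with CFSE 3(−0.4) + 1(+0.6) = -0.6Δ₀ = -6006 cm⁻¹.
Low-spin t₂g⁴ eg⁰ gives -1.6Δ₀ = -16016 cm⁻¹, but forming 1 extra pair costs 1P = 16500 cm⁻¹, so E(LS) = -16016 + 16500 = 484 cm⁻¹.
The difference is 484 − (-6006) = 6490 cm⁻¹, so high-spin lies lower.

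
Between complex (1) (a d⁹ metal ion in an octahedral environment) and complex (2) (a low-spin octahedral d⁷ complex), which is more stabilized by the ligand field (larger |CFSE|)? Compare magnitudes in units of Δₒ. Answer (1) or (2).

(2)

(1): t₂g⁶ eg³, CFSE = -0.6Δₒ.
(2): t2g^6 e_g^1, CFSE = -1.8Δₒ.
So (2) has the larger |CFSE|.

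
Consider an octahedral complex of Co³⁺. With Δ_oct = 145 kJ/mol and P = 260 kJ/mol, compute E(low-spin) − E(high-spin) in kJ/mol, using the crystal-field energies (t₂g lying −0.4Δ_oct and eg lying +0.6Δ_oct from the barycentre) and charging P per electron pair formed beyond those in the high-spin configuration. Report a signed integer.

Co is in group 9, so Co³⁺ is d⁶ (9 − 3 = 6).
High-spin d⁶ fills as t₂g⁴ eg² with CFSE 4(−0.4) + 2(+0.6) = -0.4Δ_oct = -58 kJ/mol.
For low-spin the configuration is t₂g⁶ eg⁰: orbital energy -2.4 × 145 = -348 kJ/mol, and 2 additional pairs relative to high-spin add 520 kJ/mol, giving 172 kJ/mol.
E(LS) − E(HS) = 172 − (-58) = 230 kJ/mol.

230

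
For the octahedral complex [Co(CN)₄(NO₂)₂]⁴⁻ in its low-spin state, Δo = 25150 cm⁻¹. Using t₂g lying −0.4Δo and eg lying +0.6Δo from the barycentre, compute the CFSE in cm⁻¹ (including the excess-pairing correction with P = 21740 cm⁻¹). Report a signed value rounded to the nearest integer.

-23530

Ligand charges: 4×(-1) from CN⁻ and 2×(-1) from NO₂⁻ sum to -6; with overall charge -4, Co is +2.
Co²⁺: group 9, so d-count = 9 − 2 = 7.
The d⁷ electrons fill as t₂g⁶ eg¹.
CFSE(orbital) = 6×(-0.4Δo) + 1×(0.6Δo) = -1.8Δo; with Δo = 25150 cm⁻¹ that is -45270 cm⁻¹.
Relative to high-spin t₂g⁵ eg² (2 paired), the low-spin configuration has 1 additional pair, contributing +1 × 21740 = +21740 cm⁻¹.
Combining: -45270 + 21740 = -23530 cm⁻¹.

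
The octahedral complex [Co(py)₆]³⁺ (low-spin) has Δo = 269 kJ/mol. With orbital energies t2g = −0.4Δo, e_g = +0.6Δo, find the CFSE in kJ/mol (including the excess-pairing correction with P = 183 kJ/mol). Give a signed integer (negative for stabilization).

py is neutral, so the +3 overall charge sits on Co: oxidation state +3.
Co is in group 9, so Co³⁺ is d⁶ (9 − 3 = 6).
Electron filling gives t2g^6 e_g^0.
Orbital CFSE = 6(-0.4) + 0(0.6) = -2.4Δo = -2.4 × 269 = -646 kJ/mol.
Relative to high-spin t2g^4 e_g^2 (1 paired), the low-spin configuration has 2 additional pairs, contributing +2 × 183 = +366 kJ/mol.
Overall CFSE = -646 + 366 = -280 kJ/mol.

-280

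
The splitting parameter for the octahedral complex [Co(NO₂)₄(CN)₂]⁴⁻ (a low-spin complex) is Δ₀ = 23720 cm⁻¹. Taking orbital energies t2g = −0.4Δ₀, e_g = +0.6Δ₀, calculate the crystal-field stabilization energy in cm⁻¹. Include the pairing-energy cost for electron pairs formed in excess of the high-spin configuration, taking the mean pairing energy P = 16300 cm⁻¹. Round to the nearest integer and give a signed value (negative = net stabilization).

-26396

Ligand charges: 4×(-1) from NO₂⁻ and 2×(-1) from CN⁻ sum to -6; with overall charge -4, Co is +2.
Co sits in group 9; removing 2 electrons leaves Co²⁺ with 9 − 2 = 7 d electrons.
Configuration: t2g^6 e_g^1.
Orbital CFSE = 6(-0.4) + 1(0.6) = -1.8Δ₀ = -1.8 × 23720 = -42696 cm⁻¹.
High-spin d⁷ would be t2g^5 e_g^2 with 2 pairs; low-spin has 3, so 1 excess pair costs +1P = +16300 cm⁻¹.
Combining: -42696 + 16300 = -26396 cm⁻¹.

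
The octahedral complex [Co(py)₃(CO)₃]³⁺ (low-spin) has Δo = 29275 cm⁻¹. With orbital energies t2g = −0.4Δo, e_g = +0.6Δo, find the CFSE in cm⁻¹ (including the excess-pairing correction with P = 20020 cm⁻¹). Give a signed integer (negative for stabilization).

Ligand charges: 3×(+0) from py and 3×(+0) from CO sum to +0; with overall charge +3, Co is +3.
Co sits in group 9; removing 3 electrons leaves Co³⁺ with 9 − 3 = 6 d electrons.
The d⁶ electrons fill as t2g^6 e_g^0.
CFSE(orbital) = 6×(-0.4Δo) + 0×(0.6Δo) = -2.4Δo; with Δo = 29275 cm⁻¹ that is -70260 cm⁻¹.
High-spin d⁶ would be t2g^4 e_g^2 with 1 pair; low-spin has 3, so 2 excess pairs cost +2P = +40040 cm⁻¹.
Overall CFSE = -70260 + 40040 = -30220 cm⁻¹.

-30220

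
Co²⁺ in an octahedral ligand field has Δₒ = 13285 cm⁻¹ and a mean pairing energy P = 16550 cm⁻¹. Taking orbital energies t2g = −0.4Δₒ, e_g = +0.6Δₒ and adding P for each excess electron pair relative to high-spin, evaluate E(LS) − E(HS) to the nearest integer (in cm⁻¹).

Co²⁺: group 9, so d-count = 9 − 2 = 7.
In the high-spin limit (t2g^5 e_g^2) the orbital term is -0.8Δₒ = -10628 cm⁻¹, with no excess pairing.
For low-spin the configuration is t2g^6 e_g^1: orbital energy -1.8 × 13285 = -23913 cm⁻¹, and 1 additional pair relative to high-spin adds 16550 cm⁻¹, giving -7363 cm⁻¹.
The difference is -7363 − (-10628) = 3265 cm⁻¹, so high-spin lies lower.

3265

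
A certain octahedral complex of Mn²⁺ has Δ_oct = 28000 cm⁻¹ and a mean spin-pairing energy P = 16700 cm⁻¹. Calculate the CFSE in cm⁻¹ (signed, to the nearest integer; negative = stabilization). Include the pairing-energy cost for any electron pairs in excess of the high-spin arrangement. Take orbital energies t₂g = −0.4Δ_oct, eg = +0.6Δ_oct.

Group 7 minus oxidation state +2 gives a d⁵ configuration for Mn²⁺.
Here Δ_oct > P (28000 > 16700), so the low-spin state is favoured.
Filling d⁵ accordingly: t₂g⁵ eg⁰.
Orbital CFSE = -2.0Δ_oct = -2.0 × 28000 = -56000 cm⁻¹.
Excess pairs vs high-spin: 2 − 0 = 2; pairing cost = +33400 cm⁻¹.
Net CFSE = -56000 + 33400 = -22600 cm⁻¹.

-22600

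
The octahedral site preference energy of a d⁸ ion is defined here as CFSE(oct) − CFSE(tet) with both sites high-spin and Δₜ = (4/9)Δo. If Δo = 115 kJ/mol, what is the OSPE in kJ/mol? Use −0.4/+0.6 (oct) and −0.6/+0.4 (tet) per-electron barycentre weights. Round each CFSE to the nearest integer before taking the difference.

-97

Octahedral (high-spin): t2g^6 e_g^2, CFSE = 6(−0.4) + 2(+0.6) = -1.2Δo = -1.2 × 115 = -138 kJ/mol.
In a tetrahedral site the filling is e^4 t2^4: CFSE(tet) = -0.8Δₜ = -0.8 × (4/9)(115) = -41 kJ/mol.
OSPE = -138 − (-41) = -97 kJ/mol.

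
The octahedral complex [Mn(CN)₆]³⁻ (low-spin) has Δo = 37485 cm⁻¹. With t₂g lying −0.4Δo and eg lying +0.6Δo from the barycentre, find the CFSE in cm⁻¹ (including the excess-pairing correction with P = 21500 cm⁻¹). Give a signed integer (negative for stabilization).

Each CN⁻ contributes -1; 6 × (-1) = -6. With overall charge -3, Mn is in the +3 oxidation state.
Group 7 minus oxidation state +3 gives a d⁴ configuration for Mn³⁺.
Configuration: t₂g⁴ eg⁰.
CFSE(orbital) = 4×(-0.4Δo) + 0×(0.6Δo) = -1.6Δo; with Δo = 37485 cm⁻¹ that is -59976 cm⁻¹.
Relative to high-spin t₂g³ eg¹ (0 paired), the low-spin configuration has 1 additional pair, contributing +1 × 21500 = +21500 cm⁻¹.
Combining: -59976 + 21500 = -38476 cm⁻¹.

-38476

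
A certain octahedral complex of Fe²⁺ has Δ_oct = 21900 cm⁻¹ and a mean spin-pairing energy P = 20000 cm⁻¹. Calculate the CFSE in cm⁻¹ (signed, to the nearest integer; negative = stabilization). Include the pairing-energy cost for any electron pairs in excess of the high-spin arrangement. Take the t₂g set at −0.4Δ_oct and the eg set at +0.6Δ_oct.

-12560

Fe²⁺: group 8, so d-count = 8 − 2 = 6.
Since Δ_oct = 21900 cm⁻¹ > P = 20000 cm⁻¹, the complex adopts the low-spin configuration.
Configuration: t₂g⁶ eg⁰.
Orbital CFSE = -2.4Δ_oct = -2.4 × 21900 = -52560 cm⁻¹.
Excess pairs vs high-spin: 3 − 1 = 2; pairing cost = +40000 cm⁻¹.
Net CFSE = -52560 + 40000 = -12560 cm⁻¹.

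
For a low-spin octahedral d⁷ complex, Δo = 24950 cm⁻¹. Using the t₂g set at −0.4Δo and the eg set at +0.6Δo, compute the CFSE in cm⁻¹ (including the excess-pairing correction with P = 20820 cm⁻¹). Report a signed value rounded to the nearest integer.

-24090

Electron filling gives t₂g⁶ eg¹.
CFSE(orbital) = 6×(-0.4Δo) + 1×(0.6Δo) = -1.8Δo; with Δo = 24950 cm⁻¹ that is -44910 cm⁻¹.
Relative to high-spin t₂g⁵ eg² (2 paired), the low-spin configuration has 1 additional pair, contributing +1 × 20820 = +20820 cm⁻¹.
Overall CFSE = -44910 + 20820 = -24090 cm⁻¹.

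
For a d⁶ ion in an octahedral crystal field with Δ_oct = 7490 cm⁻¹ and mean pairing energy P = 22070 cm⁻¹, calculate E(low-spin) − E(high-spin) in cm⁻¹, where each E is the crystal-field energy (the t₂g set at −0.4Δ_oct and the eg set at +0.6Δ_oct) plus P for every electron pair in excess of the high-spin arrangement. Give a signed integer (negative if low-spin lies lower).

29160

High-spin d⁶ fills as t₂g⁴ eg² with CFSE 4(−0.4) + 2(+0.6) = -0.4Δ_oct = -2996 cm⁻¹.
For low-spin the configuration is t₂g⁶ eg⁰: orbital energy -2.4 × 7490 = -17976 cm⁻¹, and 2 additional pairs relative to high-spin add 44140 cm⁻¹, giving 26164 cm⁻¹.
The difference is 26164 − (-2996) = 29160 cm⁻¹, so high-spin lies lower.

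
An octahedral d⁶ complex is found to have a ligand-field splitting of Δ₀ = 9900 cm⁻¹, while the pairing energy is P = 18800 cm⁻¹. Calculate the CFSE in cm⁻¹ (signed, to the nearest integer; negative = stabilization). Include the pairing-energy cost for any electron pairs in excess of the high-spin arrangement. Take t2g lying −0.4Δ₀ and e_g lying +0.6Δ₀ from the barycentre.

Since Δ₀ = 9900 cm⁻¹ < P = 18800 cm⁻¹, the complex adopts the high-spin configuration.
Configuration: t2g^4 e_g^2.
Orbital CFSE = -0.4Δ₀ = -0.4 × 9900 = -3960 cm⁻¹.
High-spin has no excess pairs, so no pairing correction applies.

-3960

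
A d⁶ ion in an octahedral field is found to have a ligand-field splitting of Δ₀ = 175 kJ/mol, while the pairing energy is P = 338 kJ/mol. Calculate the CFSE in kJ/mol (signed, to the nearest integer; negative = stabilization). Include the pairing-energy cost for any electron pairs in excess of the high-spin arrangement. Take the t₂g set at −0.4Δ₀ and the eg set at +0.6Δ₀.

Δ₀ < P, so pairing is avoided: the ground state is high-spin.
That gives t₂g⁴ eg².
Orbital CFSE = -0.4Δ₀ = -0.4 × 175 = -70 kJ/mol.
High-spin has no excess pairs, so no pairing correction applies.

-70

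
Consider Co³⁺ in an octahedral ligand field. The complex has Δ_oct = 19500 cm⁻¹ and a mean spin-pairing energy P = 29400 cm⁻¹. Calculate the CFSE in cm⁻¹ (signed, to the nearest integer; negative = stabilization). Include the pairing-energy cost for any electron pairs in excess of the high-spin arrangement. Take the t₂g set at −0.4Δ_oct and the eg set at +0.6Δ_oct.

Co³⁺: group 9, so d-count = 9 − 3 = 6.
With Δ_oct < P the complex is high-spin.
Configuration: t₂g⁴ eg².
Orbital CFSE = -0.4Δ_oct = -0.4 × 19500 = -7800 cm⁻¹.
High-spin has no excess pairs, so no pairing correction applies.

-7800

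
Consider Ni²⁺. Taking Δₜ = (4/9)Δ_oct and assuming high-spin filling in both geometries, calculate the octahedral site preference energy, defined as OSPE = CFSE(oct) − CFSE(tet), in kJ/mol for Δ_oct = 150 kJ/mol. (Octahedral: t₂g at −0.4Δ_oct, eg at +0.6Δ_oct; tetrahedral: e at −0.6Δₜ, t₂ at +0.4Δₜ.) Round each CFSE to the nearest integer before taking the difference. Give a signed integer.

-127

Ni is in group 10, so Ni²⁺ is d⁸ (10 − 2 = 8).
In an octahedral site d⁸ (HS) is t₂g⁶ eg², giving CFSE(oct) = -1.2Δ_oct = -180 kJ/mol.
Tetrahedral e⁴ t₂⁴ gives -0.8Δₜ = -0.8 × (4/9) × 150 = -53 kJ/mol.
OSPE = CFSE(oct) − CFSE(tet) = -180 − (-53) = -127 kJ/mol.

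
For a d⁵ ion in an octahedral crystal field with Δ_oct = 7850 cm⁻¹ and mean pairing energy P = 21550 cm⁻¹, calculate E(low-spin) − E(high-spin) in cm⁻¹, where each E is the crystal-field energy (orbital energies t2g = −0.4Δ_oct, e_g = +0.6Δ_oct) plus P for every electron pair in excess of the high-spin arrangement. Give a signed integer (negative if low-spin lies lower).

27400

In the high-spin limit (t2g^3 e_g^2) the orbital term is 0.0Δ_oct = 0 cm⁻¹, with no excess pairing.
Low-spin t2g^5 e_g^0 gives -2.0Δ_oct = -15700 cm⁻¹, but forming 2 extra pairs costs 2P = 43100 cm⁻¹, so E(LS) = -15700 + 43100 = 27400 cm⁻¹.
E(LS) − E(HS) = 27400 − (0) = 27400 cm⁻¹.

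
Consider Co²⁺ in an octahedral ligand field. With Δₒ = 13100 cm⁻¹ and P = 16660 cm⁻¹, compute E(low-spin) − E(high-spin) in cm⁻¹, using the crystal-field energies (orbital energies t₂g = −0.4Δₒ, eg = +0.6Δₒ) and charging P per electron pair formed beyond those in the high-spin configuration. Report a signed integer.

3560

Group 9 minus oxidation state +2 gives a d⁷ configuration for Co²⁺.
In the high-spin limit (t₂g⁵ eg²) the orbital term is -0.8Δₒ = -10480 cm⁻¹, with no excess pairing.
Low-spin: t₂g⁶ eg¹, orbital CFSE = -1.8Δₒ = -23580 cm⁻¹; plus 1 excess pair × P = +16660 cm⁻¹; total -6920 cm⁻¹.
E(LS) − E(HS) = -6920 − (-10480) = 3560 cm⁻¹.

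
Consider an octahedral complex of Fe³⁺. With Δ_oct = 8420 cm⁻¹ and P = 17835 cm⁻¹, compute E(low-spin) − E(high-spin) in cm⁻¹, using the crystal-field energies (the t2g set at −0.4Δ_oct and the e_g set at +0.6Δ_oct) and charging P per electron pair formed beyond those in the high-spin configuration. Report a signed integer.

Group 8 minus oxidation state +3 gives a d⁵ configuration for Fe³⁺.
High-spin d⁵ fills as t2g^3 e_g^2 with CFSE 3(−0.4) + 2(+0.6) = 0.0Δ_oct = 0 cm⁻¹.
Low-spin t2g^5 e_g^0 gives -2.0Δ_oct = -16840 cm⁻¹, but forming 2 extra pairs costs 2P = 35670 cm⁻¹, so E(LS) = -16840 + 35670 = 18830 cm⁻¹.
E(LS) − E(HS) = 18830 − (0) = 18830 cm⁻¹.

18830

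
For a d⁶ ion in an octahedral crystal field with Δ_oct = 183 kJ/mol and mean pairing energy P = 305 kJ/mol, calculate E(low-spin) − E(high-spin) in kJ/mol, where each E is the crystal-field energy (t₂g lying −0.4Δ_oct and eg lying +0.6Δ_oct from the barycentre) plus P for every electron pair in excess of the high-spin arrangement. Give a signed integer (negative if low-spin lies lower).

High-spin d⁶ fills as t₂g⁴ eg² with CFSE 4(−0.4) + 2(+0.6) = -0.4Δ_oct = -73 kJ/mol.
Low-spin t₂g⁶ eg⁰ gives -2.4Δ_oct = -439 kJ/mol, but forming 2 extra pairs costs 2P = 610 kJ/mol, so E(LS) = -439 + 610 = 171 kJ/mol.
E(LS) − E(HS) = 171 − (-73) = 244 kJ/mol.

244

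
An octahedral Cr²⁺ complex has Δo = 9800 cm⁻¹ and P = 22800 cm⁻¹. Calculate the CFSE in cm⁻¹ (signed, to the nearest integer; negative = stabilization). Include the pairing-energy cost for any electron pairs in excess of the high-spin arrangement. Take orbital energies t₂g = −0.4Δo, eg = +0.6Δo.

-5880

Cr sits in group 6; removing 2 electrons leaves Cr²⁺ with 6 − 2 = 4 d electrons.
Δo < P, so pairing is avoided: the ground state is high-spin.
That gives t₂g³ eg¹.
Orbital CFSE = -0.6Δo = -0.6 × 9800 = -5880 cm⁻¹.
High-spin has no excess pairs, so no pairing correction applies.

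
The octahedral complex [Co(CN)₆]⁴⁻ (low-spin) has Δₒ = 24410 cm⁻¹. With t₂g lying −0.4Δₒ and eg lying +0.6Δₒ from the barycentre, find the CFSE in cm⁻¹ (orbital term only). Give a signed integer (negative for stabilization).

-43938

Each CN⁻ contributes -1; 6 × (-1) = -6. With overall charge -4, Co is in the +2 oxidation state.
Group 9 minus oxidation state +2 gives a d⁷ configuration for Co²⁺.
Configuration: t₂g⁶ eg¹.
The orbital stabilization is -1.8Δₒ = -1.8 × 24410 = -43938 cm⁻¹.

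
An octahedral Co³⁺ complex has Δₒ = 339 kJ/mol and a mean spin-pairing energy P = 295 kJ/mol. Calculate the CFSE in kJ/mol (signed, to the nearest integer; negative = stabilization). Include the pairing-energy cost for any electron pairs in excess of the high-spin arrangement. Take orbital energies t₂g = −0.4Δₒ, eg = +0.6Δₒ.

-224

Co sits in group 9; removing 3 electrons leaves Co³⁺ with 9 − 3 = 6 d electrons.
Since Δₒ = 339 kJ/mol > P = 295 kJ/mol, the complex adopts the low-spin configuration.
That gives t₂g⁶ eg⁰.
Orbital CFSE = -2.4Δₒ = -2.4 × 339 = -814 kJ/mol.
Excess pairs vs high-spin: 3 − 1 = 2; pairing cost = +590 kJ/mol.
Net CFSE = -814 + 590 = -224 kJ/mol.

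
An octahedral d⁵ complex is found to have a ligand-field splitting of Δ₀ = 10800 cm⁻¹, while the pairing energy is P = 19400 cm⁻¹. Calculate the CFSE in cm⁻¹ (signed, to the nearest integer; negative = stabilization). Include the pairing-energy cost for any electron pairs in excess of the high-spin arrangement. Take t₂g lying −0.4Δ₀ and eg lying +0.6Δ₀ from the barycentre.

0

Since Δ₀ = 10800 cm⁻¹ < P = 19400 cm⁻¹, the complex adopts the high-spin configuration.
That gives t₂g³ eg².
Orbital CFSE = 0.0Δ₀ = 0.0 × 10800 = 0 cm⁻¹.
High-spin has no excess pairs, so no pairing correction applies.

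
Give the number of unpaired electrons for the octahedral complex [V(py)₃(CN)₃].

2

Ligand charges: 3×(+0) from py and 3×(-1) from CN⁻ sum to -3; with overall charge +0, V is +3.
V³⁺: group 5, so d-count = 5 − 3 = 2.
Configuration: t₂g² eg⁰, giving 2 unpaired electrons.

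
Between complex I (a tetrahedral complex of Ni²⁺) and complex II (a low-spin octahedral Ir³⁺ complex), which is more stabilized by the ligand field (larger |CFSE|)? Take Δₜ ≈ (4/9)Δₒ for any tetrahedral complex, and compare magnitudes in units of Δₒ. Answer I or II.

II

I: Ni sits in group 10; removing 2 electrons leaves Ni²⁺ with 10 − 2 = 8 d electrons; Tetrahedral fields are weak (Δₜ ≈ 4/9 Δₒ), so electrons fill high-spin; e⁴ t₂⁴, CFSE = -0.8Δₜ ≈ -0.36Δₒ.
II: Ir is in group 9, so Ir³⁺ is d⁶ (9 − 3 = 6); t2g^6 e_g^0, CFSE = -2.4Δₒ.
So II has the larger |CFSE|.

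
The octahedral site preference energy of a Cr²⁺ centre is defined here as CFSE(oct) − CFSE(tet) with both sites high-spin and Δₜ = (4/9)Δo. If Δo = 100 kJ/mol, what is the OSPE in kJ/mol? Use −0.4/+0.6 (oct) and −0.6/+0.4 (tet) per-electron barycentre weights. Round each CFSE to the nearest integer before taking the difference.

Cr²⁺: group 6, so d-count = 6 − 2 = 4.
Octahedral (high-spin): t₂g³ eg¹, CFSE = 3(−0.4) + 1(+0.6) = -0.6Δo = -0.6 × 100 = -60 kJ/mol.
Tetrahedral: e² t₂², CFSE = 2(−0.6) + 2(+0.4) = -0.4Δₜ = -0.4 × (4/9) × 100 = -18 kJ/mol.
Subtracting, OSPE = -60 − (-18) = -42 kJ/mol.

-42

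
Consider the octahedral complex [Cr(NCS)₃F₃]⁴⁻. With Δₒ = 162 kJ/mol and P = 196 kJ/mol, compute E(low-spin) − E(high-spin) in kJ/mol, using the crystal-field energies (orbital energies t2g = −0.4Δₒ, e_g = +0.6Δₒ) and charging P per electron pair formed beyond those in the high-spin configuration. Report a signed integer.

34

Ligand charges: 3×(-1) from NCS⁻ and 3×(-1) from F⁻ sum to -6; with overall charge -4, Cr is +2.
Cr is in group 6, so Cr²⁺ is d⁴ (6 − 2 = 4).
High-spin d⁴ fills as t2g^3 e_g^1 with CFSE 3(−0.4) + 1(+0.6) = -0.6Δₒ = -97 kJ/mol.
Low-spin t2g^4 e_g^0 gives -1.6Δₒ = -259 kJ/mol, but forming 1 extra pair costs 1P = 196 kJ/mol, so E(LS) = -259 + 196 = -63 kJ/mol.
Thus E(LS) − E(HS) = 34 kJ/mol.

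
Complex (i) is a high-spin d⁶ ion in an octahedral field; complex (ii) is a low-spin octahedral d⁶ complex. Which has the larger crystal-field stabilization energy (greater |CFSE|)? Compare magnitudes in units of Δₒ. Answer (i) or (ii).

(i): t₂g⁴ eg², CFSE = -0.4Δₒ.
(ii): t₂g⁶ eg⁰, CFSE = -2.4Δₒ.
So (ii) has the larger |CFSE|.

(ii)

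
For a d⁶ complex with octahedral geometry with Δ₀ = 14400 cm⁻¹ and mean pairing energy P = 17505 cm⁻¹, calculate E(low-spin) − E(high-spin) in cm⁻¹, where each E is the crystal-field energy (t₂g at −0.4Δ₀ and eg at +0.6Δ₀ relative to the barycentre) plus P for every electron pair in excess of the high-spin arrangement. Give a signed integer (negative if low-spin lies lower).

High-spin: t₂g⁴ eg², CFSE = -0.4Δ₀ = -5760 cm⁻¹.
For low-spin the configuration is t₂g⁶ eg⁰: orbital energy -2.4 × 14400 = -34560 cm⁻¹, and 2 additional pairs relative to high-spin add 35010 cm⁻¹, giving 450 cm⁻¹.
Thus E(LS) − E(HS) = 6210 cm⁻¹.

6210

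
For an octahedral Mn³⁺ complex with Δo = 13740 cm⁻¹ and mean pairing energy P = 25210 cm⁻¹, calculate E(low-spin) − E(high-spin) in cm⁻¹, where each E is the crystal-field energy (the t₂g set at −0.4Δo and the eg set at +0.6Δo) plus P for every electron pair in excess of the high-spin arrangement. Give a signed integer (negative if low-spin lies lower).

Mn sits in group 7; removing 3 electrons leaves Mn³⁺ with 7 − 3 = 4 d electrons.
High-spin d⁴ fills as t₂g³ eg¹ with CFSE 3(−0.4) + 1(+0.6) = -0.6Δo = -8244 cm⁻¹.
Low-spin t₂g⁴ eg⁰ gives -1.6Δo = -21984 cm⁻¹, but forming 1 extra pair costs 1P = 25210 cm⁻¹, so E(LS) = -21984 + 25210 = 3226 cm⁻¹.
E(LS) − E(HS) = 3226 − (-8244) = 11470 cm⁻¹.

11470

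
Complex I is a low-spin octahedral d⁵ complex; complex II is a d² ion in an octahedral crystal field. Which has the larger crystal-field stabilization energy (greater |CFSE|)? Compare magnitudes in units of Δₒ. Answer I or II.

I: t₂g⁵ eg⁰, CFSE = -2.0Δₒ.
II: For octahedral d² the high- and low-spin configurations coincide; t2g^2 e_g^0, CFSE = -0.8Δₒ.
So I has the larger |CFSE|.

I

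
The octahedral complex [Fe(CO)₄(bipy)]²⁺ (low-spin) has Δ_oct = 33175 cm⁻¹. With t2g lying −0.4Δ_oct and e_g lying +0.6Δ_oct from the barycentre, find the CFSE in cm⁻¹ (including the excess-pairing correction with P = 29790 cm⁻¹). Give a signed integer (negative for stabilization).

-20040

Ligand charges: 4×(+0) from CO and 1×(+0) from bipy sum to +0; with overall charge +2, Fe is +2.
Fe is in group 8, so Fe²⁺ is d⁶ (8 − 2 = 6).
Configuration: t2g^6 e_g^0.
CFSE(orbital) = 6×(-0.4Δ_oct) + 0×(0.6Δ_oct) = -2.4Δ_oct; with Δ_oct = 33175 cm⁻¹ that is -79620 cm⁻¹.
High-spin d⁶ would be t2g^4 e_g^2 with 1 pair; low-spin has 3, so 2 excess pairs cost +2P = +59580 cm⁻¹.
Net CFSE = -79620 + 59580 = -20040 cm⁻¹.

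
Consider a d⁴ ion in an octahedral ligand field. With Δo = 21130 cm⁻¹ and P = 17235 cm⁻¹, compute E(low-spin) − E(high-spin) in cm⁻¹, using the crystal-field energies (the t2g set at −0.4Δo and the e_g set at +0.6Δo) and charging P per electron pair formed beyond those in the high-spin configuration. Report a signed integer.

High-spin: t2g^3 e_g^1, CFSE = -0.6Δo = -12678 cm⁻¹.
Low-spin t2g^4 e_g^0 gives -1.6Δo = -33808 cm⁻¹, but forming 1 extra pair costs 1P = 17235 cm⁻¹, so E(LS) = -33808 + 17235 = -16573 cm⁻¹.
E(LS) − E(HS) = -16573 − (-12678) = -3895 cm⁻¹.

-3895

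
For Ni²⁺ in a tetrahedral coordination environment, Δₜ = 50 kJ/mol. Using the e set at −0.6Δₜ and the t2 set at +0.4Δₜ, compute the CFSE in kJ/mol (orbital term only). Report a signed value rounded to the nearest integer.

-40

Ni²⁺: group 10, so d-count = 10 − 2 = 8.
Tetrahedral splitting is small, so the complex is high-spin.
Electron filling gives e^4 t2^4.
CFSE(orbital) = 4×(-0.6Δₜ) + 4×(0.4Δₜ) = -0.8Δₜ; with Δₜ = 50 kJ/mol that is -40 kJ/mol.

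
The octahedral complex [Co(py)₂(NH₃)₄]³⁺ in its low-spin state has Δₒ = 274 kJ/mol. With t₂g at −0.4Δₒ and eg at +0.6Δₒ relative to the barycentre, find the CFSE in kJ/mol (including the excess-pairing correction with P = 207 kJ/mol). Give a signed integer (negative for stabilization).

-244

Ligand charges: 2×(+0) from py and 4×(+0) from NH₃ sum to +0; with overall charge +3, Co is +3.
Co is in group 9, so Co³⁺ is d⁶ (9 − 3 = 6).
The d⁶ electrons fill as t₂g⁶ eg⁰.
Orbital CFSE = 6(-0.4) + 0(0.6) = -2.4Δₒ = -2.4 × 274 = -658 kJ/mol.
Relative to high-spin t₂g⁴ eg² (1 paired), the low-spin configuration has 2 additional pairs, contributing +2 × 207 = +414 kJ/mol.
Combining: -658 + 414 = -244 kJ/mol.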